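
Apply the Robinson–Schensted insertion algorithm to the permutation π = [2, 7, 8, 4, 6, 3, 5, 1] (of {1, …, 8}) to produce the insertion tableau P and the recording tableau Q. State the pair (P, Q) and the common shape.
P = [1, 3, 5] / [2, 6] / [4, 8] / [7];  Q = [1, 2, 3] / [4, 5] / [6, 7] / [8];  common shape = (3, 2, 2, 1)

Row-insert the values π_1, π_2, … into P one at a time, bumping the leftmost entry strictly greater than the inserted value down to the next row. The recording tableau Q records, in position (i, j), the step at which that cell was added to P.
  Insert 2 (step 1): P = [2];  Q = [1]
  Insert 7 (step 2): P = [2, 7];  Q = [1, 2]
  Insert 8 (step 3): P = [2, 7, 8];  Q = [1, 2, 3]
  Insert 4 (step 4): P = [2, 4, 8] / [7];  Q = [1, 2, 3] / [4]
  Insert 6 (step 5): P = [2, 4, 6] / [7, 8];  Q = [1, 2, 3] / [4, 5]
  Insert 3 (step 6): P = [2, 3, 6] / [4, 8] / [7];  Q = [1, 2, 3] / [4, 5] / [6]
  Insert 5 (step 7): P = [2, 3, 5] / [4, 6] / [7, 8];  Q = [1, 2, 3] / [4, 5] / [6, 7]
  Insert 1 (step 8): P = [1, 3, 5] / [2, 6] / [4, 8] / [7];  Q = [1, 2, 3] / [4, 5] / [6, 7] / [8]
Final shape: (3, 2, 2, 1).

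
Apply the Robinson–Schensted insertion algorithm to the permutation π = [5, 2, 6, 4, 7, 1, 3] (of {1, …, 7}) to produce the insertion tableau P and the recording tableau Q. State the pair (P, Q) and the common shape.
P = [1, 3, 7] / [2, 4] / [5, 6];  Q = [1, 3, 5] / [2, 4] / [6, 7];  common shape = (3, 2, 2)

Row-insert the values π_1, π_2, … into P one at a time, bumping the leftmost entry strictly greater than the inserted value down to the next row. The recording tableau Q records, in position (i, j), the step at which that cell was added to P.
  Insert 5 (step 1): P = [5];  Q = [1]
  Insert 2 (step 2): P = [2] / [5];  Q = [1] / [2]
  Insert 6 (step 3): P = [2, 6] / [5];  Q = [1, 3] / [2]
  Insert 4 (step 4): P = [2, 4] / [5, 6];  Q = [1, 3] / [2, 4]
  Insert 7 (step 5): P = [2, 4, 7] / [5, 6];  Q = [1, 3, 5] / [2, 4]
  Insert 1 (step 6): P = [1, 4, 7] / [2, 6] / [5];  Q = [1, 3, 5] / [2, 4] / [6]
  Insert 3 (step 7): P = [1, 3, 7] / [2, 4] / [5, 6];  Q = [1, 3, 5] / [2, 4] / [6, 7]
Final shape: (3, 2, 2).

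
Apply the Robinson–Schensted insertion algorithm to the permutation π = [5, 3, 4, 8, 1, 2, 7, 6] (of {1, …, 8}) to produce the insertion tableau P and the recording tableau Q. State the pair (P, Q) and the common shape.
P = [1, 2, 6] / [3, 4, 7] / [5, 8];  Q = [1, 3, 4] / [2, 6, 7] / [5, 8];  common shape = (3, 3, 2)

Row-insert the values π_1, π_2, … into P one at a time, bumping the leftmost entry strictly greater than the inserted value down to the next row. The recording tableau Q records, in position (i, j), the step at which that cell was added to P.
  Insert 5 (step 1): P = [5];  Q = [1]
  Insert 3 (step 2): P = [3] / [5];  Q = [1] / [2]
  Insert 4 (step 3): P = [3, 4] / [5];  Q = [1, 3] / [2]
  Insert 8 (step 4): P = [3, 4, 8] / [5];  Q = [1, 3, 4] / [2]
  Insert 1 (step 5): P = [1, 4, 8] / [3] / [5];  Q = [1, 3, 4] / [2] / [5]
  Insert 2 (step 6): P = [1, 2, 8] / [3, 4] / [5];  Q = [1, 3, 4] / [2, 6] / [5]
  Insert 7 (step 7): P = [1, 2, 7] / [3, 4, 8] / [5];  Q = [1, 3, 4] / [2, 6, 7] / [5]
  Insert 6 (step 8): P = [1, 2, 6] / [3, 4, 7] / [5, 8];  Q = [1, 3, 4] / [2, 6, 7] / [5, 8]
Final shape: (3, 3, 2).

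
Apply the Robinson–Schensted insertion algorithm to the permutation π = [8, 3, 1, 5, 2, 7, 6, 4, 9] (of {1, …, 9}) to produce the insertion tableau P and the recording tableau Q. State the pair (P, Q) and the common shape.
P = [1, 2, 4, 9] / [3, 5, 6] / [7] / [8];  Q = [1, 4, 6, 9] / [2, 5, 7] / [3] / [8];  common shape = (4, 3, 1, 1)

Row-insert the values π_1, π_2, … into P one at a time, bumping the leftmost entry strictly greater than the inserted value down to the next row. The recording tableau Q records, in position (i, j), the step at which that cell was added to P.
  Insert 8 (step 1): P = [8];  Q = [1]
  Insert 3 (step 2): P = [3] / [8];  Q = [1] / [2]
  Insert 1 (step 3): P = [1] / [3] / [8];  Q = [1] / [2] / [3]
  Insert 5 (step 4): P = [1, 5] / [3] / [8];  Q = [1, 4] / [2] / [3]
  Insert 2 (step 5): P = [1, 2] / [3, 5] / [8];  Q = [1, 4] / [2, 5] / [3]
  Insert 7 (step 6): P = [1, 2, 7] / [3, 5] / [8];  Q = [1, 4, 6] / [2, 5] / [3]
  Insert 6 (step 7): P = [1, 2, 6] / [3, 5, 7] / [8];  Q = [1, 4, 6] / [2, 5, 7] / [3]
  Insert 4 (step 8): P = [1, 2, 4] / [3, 5, 6] / [7] / [8];  Q = [1, 4, 6] / [2, 5, 7] / [3] / [8]
  Insert 9 (step 9): P = [1, 2, 4, 9] / [3, 5, 6] / [7] / [8];  Q = [1, 4, 6, 9] / [2, 5, 7] / [3] / [8]
Final shape: (4, 3, 1, 1).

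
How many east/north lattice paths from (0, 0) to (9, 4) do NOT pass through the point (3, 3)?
Number of paths = 575

Total paths from (0, 0) to (9, 4): C(13, 9) = 715. Paths through (3, 3): (paths (0, 0) → (3, 3)) × (paths (3, 3) → (9, 4)) = C(6, 3) · C(7, 6) = 20 · 7 = 140. Avoidance count = 715 − 140 = 575.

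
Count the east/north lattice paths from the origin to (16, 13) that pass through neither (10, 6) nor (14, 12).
Number of paths = 30194127

Inclusion–exclusion. Total paths: C(29, 16) = 67863915. Through P₁: C(16, 10)·C(13, 6) = 13741728. Through P₂: C(26, 14)·C(3, 2) = 28973100. Since P₁ is strictly southwest of P₂, a monotone path through both must visit P₁ then P₂; paths through both = C(16, 10)·C(10, 4)·C(3, 2) = 5045040. Avoid both = 67863915 − 13741728 − 28973100 + 5045040 = 30194127.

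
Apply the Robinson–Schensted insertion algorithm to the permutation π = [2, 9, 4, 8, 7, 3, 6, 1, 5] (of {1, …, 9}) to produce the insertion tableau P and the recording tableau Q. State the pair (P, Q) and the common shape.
P = [1, 3, 5] / [2, 6] / [4, 7] / [8] / [9];  Q = [1, 2, 4] / [3, 7] / [5, 9] / [6] / [8];  common shape = (3, 2, 2, 1, 1)

Row-insert the values π_1, π_2, … into P one at a time, bumping the leftmost entry strictly greater than the inserted value down to the next row. The recording tableau Q records, in position (i, j), the step at which that cell was added to P.
  Insert 2 (step 1): P = [2];  Q = [1]
  Insert 9 (step 2): P = [2, 9];  Q = [1, 2]
  Insert 4 (step 3): P = [2, 4] / [9];  Q = [1, 2] / [3]
  Insert 8 (step 4): P = [2, 4, 8] / [9];  Q = [1, 2, 4] / [3]
  Insert 7 (step 5): P = [2, 4, 7] / [8] / [9];  Q = [1, 2, 4] / [3] / [5]
  Insert 3 (step 6): P = [2, 3, 7] / [4] / [8] / [9];  Q = [1, 2, 4] / [3] / [5] / [6]
  Insert 6 (step 7): P = [2, 3, 6] / [4, 7] / [8] / [9];  Q = [1, 2, 4] / [3, 7] / [5] / [6]
  Insert 1 (step 8): P = [1, 3, 6] / [2, 7] / [4] / [8] / [9];  Q = [1, 2, 4] / [3, 7] / [5] / [6] / [8]
  Insert 5 (step 9): P = [1, 3, 5] / [2, 6] / [4, 7] / [8] / [9];  Q = [1, 2, 4] / [3, 7] / [5, 9] / [6] / [8]
Final shape: (3, 2, 2, 1, 1).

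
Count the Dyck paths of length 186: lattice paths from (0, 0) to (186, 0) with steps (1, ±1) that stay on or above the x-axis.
C_93 = 60960876535340415751462563580829648891969728907438000

These Dyck paths are counted by the Catalan number C_n = (1/(n + 1)) · C(2n, n). For n = 93: C_93 = (1/94) · C(186, 93) = 5730322394321999080637480976597986995845154517299172000/94 = 60960876535340415751462563580829648891969728907438000.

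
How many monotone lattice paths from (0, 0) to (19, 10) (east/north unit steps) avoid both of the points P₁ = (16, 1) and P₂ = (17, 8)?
Number of paths = 13537636

Inclusion–exclusion. Total paths: C(29, 19) = 20030010. Through P₁: C(17, 16)·C(12, 3) = 3740. Through P₂: C(25, 17)·C(4, 2) = 6489450. Since P₁ is strictly southwest of P₂, a monotone path through both must visit P₁ then P₂; paths through both = C(17, 16)·C(8, 1)·C(4, 2) = 816. Avoid both = 20030010 − 3740 − 6489450 + 816 = 13537636.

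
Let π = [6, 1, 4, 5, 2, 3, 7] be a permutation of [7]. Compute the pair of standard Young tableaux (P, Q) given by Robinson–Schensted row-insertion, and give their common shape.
P = [1, 2, 3, 7] / [4, 5] / [6];  Q = [1, 3, 4, 7] / [2, 6] / [5];  common shape = (4, 2, 1)

Row-insert the values π_1, π_2, … into P one at a time, bumping the leftmost entry strictly greater than the inserted value down to the next row. The recording tableau Q records, in position (i, j), the step at which that cell was added to P.
  Insert 6 (step 1): P = [6];  Q = [1]
  Insert 1 (step 2): P = [1] / [6];  Q = [1] / [2]
  Insert 4 (step 3): P = [1, 4] / [6];  Q = [1, 3] / [2]
  Insert 5 (step 4): P = [1, 4, 5] / [6];  Q = [1, 3, 4] / [2]
  Insert 2 (step 5): P = [1, 2, 5] / [4] / [6];  Q = [1, 3, 4] / [2] / [5]
  Insert 3 (step 6): P = [1, 2, 3] / [4, 5] / [6];  Q = [1, 3, 4] / [2, 6] / [5]
  Insert 7 (step 7): P = [1, 2, 3, 7] / [4, 5] / [6];  Q = [1, 3, 4, 7] / [2, 6] / [5]
Final shape: (4, 2, 1).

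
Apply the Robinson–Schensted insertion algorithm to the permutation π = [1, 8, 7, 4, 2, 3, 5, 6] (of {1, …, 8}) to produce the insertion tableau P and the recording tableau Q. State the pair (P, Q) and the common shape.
P = [1, 2, 3, 5, 6] / [4] / [7] / [8];  Q = [1, 2, 6, 7, 8] / [3] / [4] / [5];  common shape = (5, 1, 1, 1)

Row-insert the values π_1, π_2, … into P one at a time, bumping the leftmost entry strictly greater than the inserted value down to the next row. The recording tableau Q records, in position (i, j), the step at which that cell was added to P.
  Insert 1 (step 1): P = [1];  Q = [1]
  Insert 8 (step 2): P = [1, 8];  Q = [1, 2]
  Insert 7 (step 3): P = [1, 7] / [8];  Q = [1, 2] / [3]
  Insert 4 (step 4): P = [1, 4] / [7] / [8];  Q = [1, 2] / [3] / [4]
  Insert 2 (step 5): P = [1, 2] / [4] / [7] / [8];  Q = [1, 2] / [3] / [4] / [5]
  Insert 3 (step 6): P = [1, 2, 3] / [4] / [7] / [8];  Q = [1, 2, 6] / [3] / [4] / [5]
  Insert 5 (step 7): P = [1, 2, 3, 5] / [4] / [7] / [8];  Q = [1, 2, 6, 7] / [3] / [4] / [5]
  Insert 6 (step 8): P = [1, 2, 3, 5, 6] / [4] / [7] / [8];  Q = [1, 2, 6, 7, 8] / [3] / [4] / [5]
Final shape: (5, 1, 1, 1).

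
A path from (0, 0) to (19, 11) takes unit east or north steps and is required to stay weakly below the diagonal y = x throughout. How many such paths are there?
Number of paths = 24582285

By the reflection principle (André's argument), the number of monotone paths to (19, 11) with n ≤ m that never go above y = x is C(30, 19) − C(30, 20) = 54627300 − 30045015 = 24582285.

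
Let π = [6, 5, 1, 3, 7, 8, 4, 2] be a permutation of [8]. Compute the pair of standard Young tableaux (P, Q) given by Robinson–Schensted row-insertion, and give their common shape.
P = [1, 2, 4, 8] / [3, 7] / [5] / [6];  Q = [1, 4, 5, 6] / [2, 7] / [3] / [8];  common shape = (4, 2, 1, 1)

Row-insert the values π_1, π_2, … into P one at a time, bumping the leftmost entry strictly greater than the inserted value down to the next row. The recording tableau Q records, in position (i, j), the step at which that cell was added to P.
  Insert 6 (step 1): P = [6];  Q = [1]
  Insert 5 (step 2): P = [5] / [6];  Q = [1] / [2]
  Insert 1 (step 3): P = [1] / [5] / [6];  Q = [1] / [2] / [3]
  Insert 3 (step 4): P = [1, 3] / [5] / [6];  Q = [1, 4] / [2] / [3]
  Insert 7 (step 5): P = [1, 3, 7] / [5] / [6];  Q = [1, 4, 5] / [2] / [3]
  Insert 8 (step 6): P = [1, 3, 7, 8] / [5] / [6];  Q = [1, 4, 5, 6] / [2] / [3]
  Insert 4 (step 7): P = [1, 3, 4, 8] / [5, 7] / [6];  Q = [1, 4, 5, 6] / [2, 7] / [3]
  Insert 2 (step 8): P = [1, 2, 4, 8] / [3, 7] / [5] / [6];  Q = [1, 4, 5, 6] / [2, 7] / [3] / [8]
Final shape: (4, 2, 1, 1).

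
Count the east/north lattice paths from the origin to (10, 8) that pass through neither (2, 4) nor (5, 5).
Number of paths = 25581

Inclusion–exclusion. Total paths: C(18, 10) = 43758. Through P₁: C(6, 2)·C(12, 8) = 7425. Through P₂: C(10, 5)·C(8, 5) = 14112. Since P₁ is strictly southwest of P₂, a monotone path through both must visit P₁ then P₂; paths through both = C(6, 2)·C(4, 3)·C(8, 5) = 3360. Avoid both = 43758 − 7425 − 14112 + 3360 = 25581.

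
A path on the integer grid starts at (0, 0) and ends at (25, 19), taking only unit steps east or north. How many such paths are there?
Number of paths = 1408831480056

A monotone lattice path from (0, 0) to (25, 19) consists of 25 east steps and 19 north steps in some order, so it is determined by which 25 of the 44 steps are east. The count is C(44, 25) = 1408831480056.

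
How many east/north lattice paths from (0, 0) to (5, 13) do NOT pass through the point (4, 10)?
Number of paths = 4564

Total paths from (0, 0) to (5, 13): C(18, 5) = 8568. Paths through (4, 10): (paths (0, 0) → (4, 10)) × (paths (4, 10) → (5, 13)) = C(14, 4) · C(4, 1) = 1001 · 4 = 4004. Avoidance count = 8568 − 4004 = 4564.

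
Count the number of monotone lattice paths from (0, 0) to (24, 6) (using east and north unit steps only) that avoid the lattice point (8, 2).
Number of paths = 375750

Total paths from (0, 0) to (24, 6): C(30, 24) = 593775. Paths through (8, 2): (paths (0, 0) → (8, 2)) × (paths (8, 2) → (24, 6)) = C(10, 8) · C(20, 16) = 45 · 4845 = 218025. Avoidance count = 593775 − 218025 = 375750.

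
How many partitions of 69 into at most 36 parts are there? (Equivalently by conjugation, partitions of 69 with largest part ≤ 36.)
p(69, parts ≤ 36) = 3510525

Use the recurrence p(n, m) = p(n, m−1) + p(n−m, m): either the largest part is < m (count p(n, m−1)) or the largest part is exactly m (remove one copy of m, count p(n−m, m)). With p(0, ·) = 1 this gives p(69, parts ≤ 36) = 3510525. (By conjugating Young diagrams, this also counts partitions of 69 into at most 36 parts.)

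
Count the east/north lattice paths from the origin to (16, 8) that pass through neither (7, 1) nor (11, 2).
Number of paths = 626395

Inclusion–exclusion. Total paths: C(24, 16) = 735471. Through P₁: C(8, 7)·C(16, 9) = 91520. Through P₂: C(13, 11)·C(11, 5) = 36036. Since P₁ is strictly southwest of P₂, a monotone path through both must visit P₁ then P₂; paths through both = C(8, 7)·C(5, 4)·C(11, 5) = 18480. Avoid both = 735471 − 91520 − 36036 + 18480 = 626395.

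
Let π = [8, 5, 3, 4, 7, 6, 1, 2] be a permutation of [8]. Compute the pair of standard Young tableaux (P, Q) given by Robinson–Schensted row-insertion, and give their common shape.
P = [1, 2, 6] / [3, 4] / [5, 7] / [8];  Q = [1, 4, 5] / [2, 6] / [3, 8] / [7];  common shape = (3, 2, 2, 1)

Row-insert the values π_1, π_2, … into P one at a time, bumping the leftmost entry strictly greater than the inserted value down to the next row. The recording tableau Q records, in position (i, j), the step at which that cell was added to P.
  Insert 8 (step 1): P = [8];  Q = [1]
  Insert 5 (step 2): P = [5] / [8];  Q = [1] / [2]
  Insert 3 (step 3): P = [3] / [5] / [8];  Q = [1] / [2] / [3]
  Insert 4 (step 4): P = [3, 4] / [5] / [8];  Q = [1, 4] / [2] / [3]
  Insert 7 (step 5): P = [3, 4, 7] / [5] / [8];  Q = [1, 4, 5] / [2] / [3]
  Insert 6 (step 6): P = [3, 4, 6] / [5, 7] / [8];  Q = [1, 4, 5] / [2, 6] / [3]
  Insert 1 (step 7): P = [1, 4, 6] / [3, 7] / [5] / [8];  Q = [1, 4, 5] / [2, 6] / [3] / [7]
  Insert 2 (step 8): P = [1, 2, 6] / [3, 4] / [5, 7] / [8];  Q = [1, 4, 5] / [2, 6] / [3, 8] / [7]
Final shape: (3, 2, 2, 1).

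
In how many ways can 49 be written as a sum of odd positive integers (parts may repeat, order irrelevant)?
p_odd(49) = 3264

Enumerate partitions using only odd parts via the recurrence o(n, m) = o(n, m−2) + o(n−m, m) over odd m, starting from the largest odd part ≤ n. This gives p_odd(49) = 3264. (Euler's theorem: equals the count of distinct-part partitions.)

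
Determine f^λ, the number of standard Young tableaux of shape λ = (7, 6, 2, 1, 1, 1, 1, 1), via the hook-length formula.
# SYT of shape (7, 6, 2, 1, 1, 1, 1, 1) = 41570100

Hook-length formula: f^λ = n! / Π hook(c), product over all cells c of the Young diagram. For λ = (7, 6, 2, 1, 1, 1, 1, 1), n = 20 boxes. Hook lengths by row (left-to-right, top-to-bottom): [14, 8, 6, 5, 4, 3, 1]; [12, 6, 4, 3, 2, 1]; [7, 1]; [5]; [4]; [3]; [2]; [1]. Product of hooks = 58525286400. So f^λ = 20! / 58525286400 = 2432902008176640000 / 58525286400 = 41570100.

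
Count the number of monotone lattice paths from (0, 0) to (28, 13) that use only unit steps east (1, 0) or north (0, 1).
Number of paths = 17620076360

A monotone lattice path from (0, 0) to (28, 13) consists of 28 east steps and 13 north steps in some order, so it is determined by which 28 of the 41 steps are east. The count is C(41, 28) = 17620076360.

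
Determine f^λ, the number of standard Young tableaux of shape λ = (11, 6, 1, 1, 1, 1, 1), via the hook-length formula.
# SYT of shape (11, 6, 1, 1, 1, 1, 1) = 62741952

Hook-length formula: f^λ = n! / Π hook(c), product over all cells c of the Young diagram. For λ = (11, 6, 1, 1, 1, 1, 1), n = 22 boxes. Hook lengths by row (left-to-right, top-to-bottom): [17, 11, 10, 9, 8, 7, 5, 4, 3, 2, 1]; [11, 5, 4, 3, 2, 1]; [5]; [4]; [3]; [2]; [1]. Product of hooks = 17914659840000. So f^λ = 22! / 17914659840000 = 1124000727777607680000 / 17914659840000 = 62741952.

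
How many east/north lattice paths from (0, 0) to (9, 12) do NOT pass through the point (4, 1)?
Number of paths = 272090

Total paths from (0, 0) to (9, 12): C(21, 9) = 293930. Paths through (4, 1): (paths (0, 0) → (4, 1)) × (paths (4, 1) → (9, 12)) = C(5, 4) · C(16, 5) = 5 · 4368 = 21840. Avoidance count = 293930 − 21840 = 272090.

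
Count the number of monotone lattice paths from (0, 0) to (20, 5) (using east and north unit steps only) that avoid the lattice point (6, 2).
Number of paths = 34090

Total paths from (0, 0) to (20, 5): C(25, 20) = 53130. Paths through (6, 2): (paths (0, 0) → (6, 2)) × (paths (6, 2) → (20, 5)) = C(8, 6) · C(17, 14) = 28 · 680 = 19040. Avoidance count = 53130 − 19040 = 34090.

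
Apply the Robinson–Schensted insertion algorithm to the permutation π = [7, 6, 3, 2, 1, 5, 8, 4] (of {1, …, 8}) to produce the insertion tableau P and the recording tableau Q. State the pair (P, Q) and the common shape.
P = [1, 4, 8] / [2, 5] / [3] / [6] / [7];  Q = [1, 6, 7] / [2, 8] / [3] / [4] / [5];  common shape = (3, 2, 1, 1, 1)

Row-insert the values π_1, π_2, … into P one at a time, bumping the leftmost entry strictly greater than the inserted value down to the next row. The recording tableau Q records, in position (i, j), the step at which that cell was added to P.
  Insert 7 (step 1): P = [7];  Q = [1]
  Insert 6 (step 2): P = [6] / [7];  Q = [1] / [2]
  Insert 3 (step 3): P = [3] / [6] / [7];  Q = [1] / [2] / [3]
  Insert 2 (step 4): P = [2] / [3] / [6] / [7];  Q = [1] / [2] / [3] / [4]
  Insert 1 (step 5): P = [1] / [2] / [3] / [6] / [7];  Q = [1] / [2] / [3] / [4] / [5]
  Insert 5 (step 6): P = [1, 5] / [2] / [3] / [6] / [7];  Q = [1, 6] / [2] / [3] / [4] / [5]
  Insert 8 (step 7): P = [1, 5, 8] / [2] / [3] / [6] / [7];  Q = [1, 6, 7] / [2] / [3] / [4] / [5]
  Insert 4 (step 8): P = [1, 4, 8] / [2, 5] / [3] / [6] / [7];  Q = [1, 6, 7] / [2, 8] / [3] / [4] / [5]
Final shape: (3, 2, 1, 1, 1).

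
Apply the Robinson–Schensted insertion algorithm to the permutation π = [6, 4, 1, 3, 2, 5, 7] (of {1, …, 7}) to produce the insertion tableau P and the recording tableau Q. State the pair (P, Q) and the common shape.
P = [1, 2, 5, 7] / [3] / [4] / [6];  Q = [1, 4, 6, 7] / [2] / [3] / [5];  common shape = (4, 1, 1, 1)

Row-insert the values π_1, π_2, … into P one at a time, bumping the leftmost entry strictly greater than the inserted value down to the next row. The recording tableau Q records, in position (i, j), the step at which that cell was added to P.
  Insert 6 (step 1): P = [6];  Q = [1]
  Insert 4 (step 2): P = [4] / [6];  Q = [1] / [2]
  Insert 1 (step 3): P = [1] / [4] / [6];  Q = [1] / [2] / [3]
  Insert 3 (step 4): P = [1, 3] / [4] / [6];  Q = [1, 4] / [2] / [3]
  Insert 2 (step 5): P = [1, 2] / [3] / [4] / [6];  Q = [1, 4] / [2] / [3] / [5]
  Insert 5 (step 6): P = [1, 2, 5] / [3] / [4] / [6];  Q = [1, 4, 6] / [2] / [3] / [5]
  Insert 7 (step 7): P = [1, 2, 5, 7] / [3] / [4] / [6];  Q = [1, 4, 6, 7] / [2] / [3] / [5]
Final shape: (4, 1, 1, 1).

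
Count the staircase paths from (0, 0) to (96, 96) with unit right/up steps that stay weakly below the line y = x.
C_96 = 3721443204405954385563870541379246659709506697378694300

These NE paths below the diagonal are counted by the Catalan number C_n = (1/(n + 1)) · C(2n, n). For n = 96: C_96 = (1/97) · C(192, 96) = 360979990827377575399695442513786925991822149645733347100/97 = 3721443204405954385563870541379246659709506697378694300.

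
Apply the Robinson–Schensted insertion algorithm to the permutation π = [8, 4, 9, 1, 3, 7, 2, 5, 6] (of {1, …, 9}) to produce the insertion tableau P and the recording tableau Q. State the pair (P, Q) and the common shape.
P = [1, 2, 5, 6] / [3, 7] / [4, 9] / [8];  Q = [1, 3, 6, 9] / [2, 5] / [4, 8] / [7];  common shape = (4, 2, 2, 1)

Row-insert the values π_1, π_2, … into P one at a time, bumping the leftmost entry strictly greater than the inserted value down to the next row. The recording tableau Q records, in position (i, j), the step at which that cell was added to P.
  Insert 8 (step 1): P = [8];  Q = [1]
  Insert 4 (step 2): P = [4] / [8];  Q = [1] / [2]
  Insert 9 (step 3): P = [4, 9] / [8];  Q = [1, 3] / [2]
  Insert 1 (step 4): P = [1, 9] / [4] / [8];  Q = [1, 3] / [2] / [4]
  Insert 3 (step 5): P = [1, 3] / [4, 9] / [8];  Q = [1, 3] / [2, 5] / [4]
  Insert 7 (step 6): P = [1, 3, 7] / [4, 9] / [8];  Q = [1, 3, 6] / [2, 5] / [4]
  Insert 2 (step 7): P = [1, 2, 7] / [3, 9] / [4] / [8];  Q = [1, 3, 6] / [2, 5] / [4] / [7]
  Insert 5 (step 8): P = [1, 2, 5] / [3, 7] / [4, 9] / [8];  Q = [1, 3, 6] / [2, 5] / [4, 8] / [7]
  Insert 6 (step 9): P = [1, 2, 5, 6] / [3, 7] / [4, 9] / [8];  Q = [1, 3, 6, 9] / [2, 5] / [4, 8] / [7]
Final shape: (4, 2, 2, 1).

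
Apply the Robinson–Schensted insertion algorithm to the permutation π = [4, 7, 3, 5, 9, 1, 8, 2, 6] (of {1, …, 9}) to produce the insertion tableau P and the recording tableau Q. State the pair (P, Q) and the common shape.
P = [1, 2, 6] / [3, 5, 8] / [4, 7, 9];  Q = [1, 2, 5] / [3, 4, 7] / [6, 8, 9];  common shape = (3, 3, 3)

Row-insert the values π_1, π_2, … into P one at a time, bumping the leftmost entry strictly greater than the inserted value down to the next row. The recording tableau Q records, in position (i, j), the step at which that cell was added to P.
  Insert 4 (step 1): P = [4];  Q = [1]
  Insert 7 (step 2): P = [4, 7];  Q = [1, 2]
  Insert 3 (step 3): P = [3, 7] / [4];  Q = [1, 2] / [3]
  Insert 5 (step 4): P = [3, 5] / [4, 7];  Q = [1, 2] / [3, 4]
  Insert 9 (step 5): P = [3, 5, 9] / [4, 7];  Q = [1, 2, 5] / [3, 4]
  Insert 1 (step 6): P = [1, 5, 9] / [3, 7] / [4];  Q = [1, 2, 5] / [3, 4] / [6]
  Insert 8 (step 7): P = [1, 5, 8] / [3, 7, 9] / [4];  Q = [1, 2, 5] / [3, 4, 7] / [6]
  Insert 2 (step 8): P = [1, 2, 8] / [3, 5, 9] / [4, 7];  Q = [1, 2, 5] / [3, 4, 7] / [6, 8]
  Insert 6 (step 9): P = [1, 2, 6] / [3, 5, 8] / [4, 7, 9];  Q = [1, 2, 5] / [3, 4, 7] / [6, 8, 9]
Final shape: (3, 3, 3).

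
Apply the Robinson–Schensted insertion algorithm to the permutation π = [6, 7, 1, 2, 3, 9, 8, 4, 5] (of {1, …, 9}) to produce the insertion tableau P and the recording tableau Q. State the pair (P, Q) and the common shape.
P = [1, 2, 3, 4, 5] / [6, 7, 8] / [9];  Q = [1, 2, 5, 6, 9] / [3, 4, 7] / [8];  common shape = (5, 3, 1)

Row-insert the values π_1, π_2, … into P one at a time, bumping the leftmost entry strictly greater than the inserted value down to the next row. The recording tableau Q records, in position (i, j), the step at which that cell was added to P.
  Insert 6 (step 1): P = [6];  Q = [1]
  Insert 7 (step 2): P = [6, 7];  Q = [1, 2]
  Insert 1 (step 3): P = [1, 7] / [6];  Q = [1, 2] / [3]
  Insert 2 (step 4): P = [1, 2] / [6, 7];  Q = [1, 2] / [3, 4]
  Insert 3 (step 5): P = [1, 2, 3] / [6, 7];  Q = [1, 2, 5] / [3, 4]
  Insert 9 (step 6): P = [1, 2, 3, 9] / [6, 7];  Q = [1, 2, 5, 6] / [3, 4]
  Insert 8 (step 7): P = [1, 2, 3, 8] / [6, 7, 9];  Q = [1, 2, 5, 6] / [3, 4, 7]
  Insert 4 (step 8): P = [1, 2, 3, 4] / [6, 7, 8] / [9];  Q = [1, 2, 5, 6] / [3, 4, 7] / [8]
  Insert 5 (step 9): P = [1, 2, 3, 4, 5] / [6, 7, 8] / [9];  Q = [1, 2, 5, 6, 9] / [3, 4, 7] / [8]
Final shape: (5, 3, 1).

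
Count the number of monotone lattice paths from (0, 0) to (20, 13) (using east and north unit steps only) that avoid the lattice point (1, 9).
Number of paths = 573077890

Total paths from (0, 0) to (20, 13): C(33, 20) = 573166440. Paths through (1, 9): (paths (0, 0) → (1, 9)) × (paths (1, 9) → (20, 13)) = C(10, 1) · C(23, 19) = 10 · 8855 = 88550. Avoidance count = 573166440 − 88550 = 573077890.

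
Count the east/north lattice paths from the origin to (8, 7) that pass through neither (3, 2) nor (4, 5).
Number of paths = 2625

Inclusion–exclusion. Total paths: C(15, 8) = 6435. Through P₁: C(5, 3)·C(10, 5) = 2520. Through P₂: C(9, 4)·C(6, 4) = 1890. Since P₁ is strictly southwest of P₂, a monotone path through both must visit P₁ then P₂; paths through both = C(5, 3)·C(4, 1)·C(6, 4) = 600. Avoid both = 6435 − 2520 − 1890 + 600 = 2625.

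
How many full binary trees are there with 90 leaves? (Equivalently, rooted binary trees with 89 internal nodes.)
C_89 = 254224158304000796523953440778841647086547372026600

These full binary trees are counted by the Catalan number C_n = (1/(n + 1)) · C(2n, n). For n = 89: C_89 = (1/90) · C(178, 89) = 22880174247360071687155809670095748237789263482394000/90 = 254224158304000796523953440778841647086547372026600.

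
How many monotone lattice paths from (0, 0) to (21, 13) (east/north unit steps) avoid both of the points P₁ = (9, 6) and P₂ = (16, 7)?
Number of paths = 581027766

Inclusion–exclusion. Total paths: C(34, 21) = 927983760. Through P₁: C(15, 9)·C(19, 12) = 252191940. Through P₂: C(23, 16)·C(11, 5) = 113262534. Since P₁ is strictly southwest of P₂, a monotone path through both must visit P₁ then P₂; paths through both = C(15, 9)·C(8, 7)·C(11, 5) = 18498480. Avoid both = 927983760 − 252191940 − 113262534 + 18498480 = 581027766.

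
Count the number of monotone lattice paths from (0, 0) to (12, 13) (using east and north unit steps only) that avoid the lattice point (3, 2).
Number of paths = 3520700

Total paths from (0, 0) to (12, 13): C(25, 12) = 5200300. Paths through (3, 2): (paths (0, 0) → (3, 2)) × (paths (3, 2) → (12, 13)) = C(5, 3) · C(20, 9) = 10 · 167960 = 1679600. Avoidance count = 5200300 − 1679600 = 3520700.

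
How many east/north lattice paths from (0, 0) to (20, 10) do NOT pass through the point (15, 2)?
Number of paths = 29869983

Total paths from (0, 0) to (20, 10): C(30, 20) = 30045015. Paths through (15, 2): (paths (0, 0) → (15, 2)) × (paths (15, 2) → (20, 10)) = C(17, 15) · C(13, 5) = 136 · 1287 = 175032. Avoidance count = 30045015 − 175032 = 29869983.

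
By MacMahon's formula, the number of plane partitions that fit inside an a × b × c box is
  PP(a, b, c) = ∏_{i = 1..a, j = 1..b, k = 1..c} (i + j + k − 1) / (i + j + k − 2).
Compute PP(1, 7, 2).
PP(1, 7, 2) = 36

Evaluate the triple product over i = 1..1, j = 1..7, k = 1..2. The factors are (2/1) · (3/2) · (3/2) · (4/3) · (4/3) · (5/4) · (5/4) · (6/5) · … (14 factors total). The numerators and denominators telescope so the product is an integer; carrying out the multiplication exactly gives PP(1, 7, 2) = 36.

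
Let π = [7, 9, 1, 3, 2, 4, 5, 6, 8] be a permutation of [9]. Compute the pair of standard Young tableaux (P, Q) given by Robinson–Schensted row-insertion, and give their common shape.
P = [1, 2, 4, 5, 6, 8] / [3, 9] / [7];  Q = [1, 2, 6, 7, 8, 9] / [3, 4] / [5];  common shape = (6, 2, 1)

Row-insert the values π_1, π_2, … into P one at a time, bumping the leftmost entry strictly greater than the inserted value down to the next row. The recording tableau Q records, in position (i, j), the step at which that cell was added to P.
  Insert 7 (step 1): P = [7];  Q = [1]
  Insert 9 (step 2): P = [7, 9];  Q = [1, 2]
  Insert 1 (step 3): P = [1, 9] / [7];  Q = [1, 2] / [3]
  Insert 3 (step 4): P = [1, 3] / [7, 9];  Q = [1, 2] / [3, 4]
  Insert 2 (step 5): P = [1, 2] / [3, 9] / [7];  Q = [1, 2] / [3, 4] / [5]
  Insert 4 (step 6): P = [1, 2, 4] / [3, 9] / [7];  Q = [1, 2, 6] / [3, 4] / [5]
  Insert 5 (step 7): P = [1, 2, 4, 5] / [3, 9] / [7];  Q = [1, 2, 6, 7] / [3, 4] / [5]
  Insert 6 (step 8): P = [1, 2, 4, 5, 6] / [3, 9] / [7];  Q = [1, 2, 6, 7, 8] / [3, 4] / [5]
  Insert 8 (step 9): P = [1, 2, 4, 5, 6, 8] / [3, 9] / [7];  Q = [1, 2, 6, 7, 8, 9] / [3, 4] / [5]
Final shape: (6, 2, 1).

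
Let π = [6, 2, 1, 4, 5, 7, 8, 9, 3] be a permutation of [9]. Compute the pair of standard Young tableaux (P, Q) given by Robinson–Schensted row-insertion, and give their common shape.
P = [1, 3, 5, 7, 8, 9] / [2, 4] / [6];  Q = [1, 4, 5, 6, 7, 8] / [2, 9] / [3];  common shape = (6, 2, 1)

Row-insert the values π_1, π_2, … into P one at a time, bumping the leftmost entry strictly greater than the inserted value down to the next row. The recording tableau Q records, in position (i, j), the step at which that cell was added to P.
  Insert 6 (step 1): P = [6];  Q = [1]
  Insert 2 (step 2): P = [2] / [6];  Q = [1] / [2]
  Insert 1 (step 3): P = [1] / [2] / [6];  Q = [1] / [2] / [3]
  Insert 4 (step 4): P = [1, 4] / [2] / [6];  Q = [1, 4] / [2] / [3]
  Insert 5 (step 5): P = [1, 4, 5] / [2] / [6];  Q = [1, 4, 5] / [2] / [3]
  Insert 7 (step 6): P = [1, 4, 5, 7] / [2] / [6];  Q = [1, 4, 5, 6] / [2] / [3]
  Insert 8 (step 7): P = [1, 4, 5, 7, 8] / [2] / [6];  Q = [1, 4, 5, 6, 7] / [2] / [3]
  Insert 9 (step 8): P = [1, 4, 5, 7, 8, 9] / [2] / [6];  Q = [1, 4, 5, 6, 7, 8] / [2] / [3]
  Insert 3 (step 9): P = [1, 3, 5, 7, 8, 9] / [2, 4] / [6];  Q = [1, 4, 5, 6, 7, 8] / [2, 9] / [3]
Final shape: (6, 2, 1).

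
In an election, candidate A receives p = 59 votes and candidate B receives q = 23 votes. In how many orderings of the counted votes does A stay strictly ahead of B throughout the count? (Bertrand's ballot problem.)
Strict-lead orderings = 58209948451105027200

Total orderings of the 82 votes with 59 for A: C(82, 59) = 132589327027517006400. By the Bertrand ballot formula (Cycle Lemma / reflection principle), the number of orderings in which A is strictly ahead of B throughout is (p − q)/(p + q) · C(p + q, p) = (59 − 23)/(59 + 23) · 132589327027517006400 = 58209948451105027200.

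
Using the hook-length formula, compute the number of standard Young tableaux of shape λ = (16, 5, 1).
# SYT of shape (16, 5, 1) = 248710

Hook-length formula: f^λ = n! / Π hook(c), product over all cells c of the Young diagram. For λ = (16, 5, 1), n = 22 boxes. Hook lengths by row (left-to-right, top-to-bottom): [18, 16, 15, 14, 13, 11, 10, 9, 8, 7, 6, 5, 4, 3, 2, 1]; [6, 4, 3, 2, 1]; [1]. Product of hooks = 4519322615808000. So f^λ = 22! / 4519322615808000 = 1124000727777607680000 / 4519322615808000 = 248710.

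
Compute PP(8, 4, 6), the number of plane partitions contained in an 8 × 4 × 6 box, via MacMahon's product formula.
PP(8, 4, 6) = 90474964580

Evaluate the triple product over i = 1..8, j = 1..4, k = 1..6. The factors are (2/1) · (3/2) · (4/3) · (5/4) · (6/5) · (7/6) · (3/2) · (4/3) · … (192 factors total). The numerators and denominators telescope so the product is an integer; carrying out the multiplication exactly gives PP(8, 4, 6) = 90474964580.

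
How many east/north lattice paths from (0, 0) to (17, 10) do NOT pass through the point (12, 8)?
Number of paths = 5790915

Total paths from (0, 0) to (17, 10): C(27, 17) = 8436285. Paths through (12, 8): (paths (0, 0) → (12, 8)) × (paths (12, 8) → (17, 10)) = C(20, 12) · C(7, 5) = 125970 · 21 = 2645370. Avoidance count = 8436285 − 2645370 = 5790915.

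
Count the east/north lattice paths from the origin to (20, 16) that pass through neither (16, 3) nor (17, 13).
Number of paths = 4910582070

Inclusion–exclusion. Total paths: C(36, 20) = 7307872110. Through P₁: C(19, 16)·C(17, 4) = 2306220. Through P₂: C(30, 17)·C(6, 3) = 2395197000. Since P₁ is strictly southwest of P₂, a monotone path through both must visit P₁ then P₂; paths through both = C(19, 16)·C(11, 1)·C(6, 3) = 213180. Avoid both = 7307872110 − 2306220 − 2395197000 + 213180 = 4910582070.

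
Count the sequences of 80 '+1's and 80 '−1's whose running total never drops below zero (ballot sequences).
C_80 = 1136359577947336271931632877004667456667613940

These ballot sequences are counted by the Catalan number C_n = (1/(n + 1)) · C(2n, n). For n = 80: C_80 = (1/81) · C(160, 80) = 92045125813734238026462263037378063990076729140/81 = 1136359577947336271931632877004667456667613940.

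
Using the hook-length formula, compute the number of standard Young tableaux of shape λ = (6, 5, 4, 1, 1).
# SYT of shape (6, 5, 4, 1, 1) = 1633632

Hook-length formula: f^λ = n! / Π hook(c), product over all cells c of the Young diagram. For λ = (6, 5, 4, 1, 1), n = 17 boxes. Hook lengths by row (left-to-right, top-to-bottom): [10, 7, 6, 5, 3, 1]; [8, 5, 4, 3, 1]; [6, 3, 2, 1]; [2]; [1]. Product of hooks = 217728000. So f^λ = 17! / 217728000 = 355687428096000 / 217728000 = 1633632.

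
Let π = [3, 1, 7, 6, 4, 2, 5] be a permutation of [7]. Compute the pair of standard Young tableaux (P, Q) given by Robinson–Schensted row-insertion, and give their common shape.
P = [1, 2, 5] / [3, 4] / [6] / [7];  Q = [1, 3, 7] / [2, 4] / [5] / [6];  common shape = (3, 2, 1, 1)

Row-insert the values π_1, π_2, … into P one at a time, bumping the leftmost entry strictly greater than the inserted value down to the next row. The recording tableau Q records, in position (i, j), the step at which that cell was added to P.
  Insert 3 (step 1): P = [3];  Q = [1]
  Insert 1 (step 2): P = [1] / [3];  Q = [1] / [2]
  Insert 7 (step 3): P = [1, 7] / [3];  Q = [1, 3] / [2]
  Insert 6 (step 4): P = [1, 6] / [3, 7];  Q = [1, 3] / [2, 4]
  Insert 4 (step 5): P = [1, 4] / [3, 6] / [7];  Q = [1, 3] / [2, 4] / [5]
  Insert 2 (step 6): P = [1, 2] / [3, 4] / [6] / [7];  Q = [1, 3] / [2, 4] / [5] / [6]
  Insert 5 (step 7): P = [1, 2, 5] / [3, 4] / [6] / [7];  Q = [1, 3, 7] / [2, 4] / [5] / [6]
Final shape: (3, 2, 1, 1).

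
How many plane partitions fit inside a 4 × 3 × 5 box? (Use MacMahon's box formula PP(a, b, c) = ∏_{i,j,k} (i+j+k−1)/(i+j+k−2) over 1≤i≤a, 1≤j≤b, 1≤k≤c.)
PP(4, 3, 5) = 116424

Evaluate the triple product over i = 1..4, j = 1..3, k = 1..5. The factors are (2/1) · (3/2) · (4/3) · (5/4) · (6/5) · (3/2) · (4/3) · (5/4) · … (60 factors total). The numerators and denominators telescope so the product is an integer; carrying out the multiplication exactly gives PP(4, 3, 5) = 116424.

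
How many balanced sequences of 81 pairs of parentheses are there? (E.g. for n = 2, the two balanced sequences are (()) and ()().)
C_81 = 4462290049988320482463241297506133183499654740

These balanced parentheses are counted by the Catalan number C_n = (1/(n + 1)) · C(2n, n). For n = 81: C_81 = (1/82) · C(162, 81) = 365907784099042279561985786395502921046971688680/82 = 4462290049988320482463241297506133183499654740.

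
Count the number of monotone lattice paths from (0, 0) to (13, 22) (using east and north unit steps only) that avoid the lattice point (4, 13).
Number of paths = 1360622200

Total paths from (0, 0) to (13, 22): C(35, 13) = 1476337800. Paths through (4, 13): (paths (0, 0) → (4, 13)) × (paths (4, 13) → (13, 22)) = C(17, 4) · C(18, 9) = 2380 · 48620 = 115715600. Avoidance count = 1476337800 − 115715600 = 1360622200.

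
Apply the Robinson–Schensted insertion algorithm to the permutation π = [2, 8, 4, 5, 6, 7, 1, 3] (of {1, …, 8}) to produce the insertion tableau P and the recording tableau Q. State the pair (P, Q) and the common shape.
P = [1, 3, 5, 6, 7] / [2, 4] / [8];  Q = [1, 2, 4, 5, 6] / [3, 8] / [7];  common shape = (5, 2, 1)

Row-insert the values π_1, π_2, … into P one at a time, bumping the leftmost entry strictly greater than the inserted value down to the next row. The recording tableau Q records, in position (i, j), the step at which that cell was added to P.
  Insert 2 (step 1): P = [2];  Q = [1]
  Insert 8 (step 2): P = [2, 8];  Q = [1, 2]
  Insert 4 (step 3): P = [2, 4] / [8];  Q = [1, 2] / [3]
  Insert 5 (step 4): P = [2, 4, 5] / [8];  Q = [1, 2, 4] / [3]
  Insert 6 (step 5): P = [2, 4, 5, 6] / [8];  Q = [1, 2, 4, 5] / [3]
  Insert 7 (step 6): P = [2, 4, 5, 6, 7] / [8];  Q = [1, 2, 4, 5, 6] / [3]
  Insert 1 (step 7): P = [1, 4, 5, 6, 7] / [2] / [8];  Q = [1, 2, 4, 5, 6] / [3] / [7]
  Insert 3 (step 8): P = [1, 3, 5, 6, 7] / [2, 4] / [8];  Q = [1, 2, 4, 5, 6] / [3, 8] / [7]
Final shape: (5, 2, 1).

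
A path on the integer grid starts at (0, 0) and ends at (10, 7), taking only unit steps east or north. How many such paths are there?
Number of paths = 19448

A monotone lattice path from (0, 0) to (10, 7) consists of 10 east steps and 7 north steps in some order, so it is determined by which 10 of the 17 steps are east. The count is C(17, 10) = 19448.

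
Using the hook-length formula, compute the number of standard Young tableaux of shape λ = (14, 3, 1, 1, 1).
# SYT of shape (14, 3, 1, 1, 1) = 258400

Hook-length formula: f^λ = n! / Π hook(c), product over all cells c of the Young diagram. For λ = (14, 3, 1, 1, 1), n = 20 boxes. Hook lengths by row (left-to-right, top-to-bottom): [18, 14, 13, 11, 10, 9, 8, 7, 6, 5, 4, 3, 2, 1]; [6, 2, 1]; [3]; [2]; [1]. Product of hooks = 9415255449600. So f^λ = 20! / 9415255449600 = 2432902008176640000 / 9415255449600 = 258400.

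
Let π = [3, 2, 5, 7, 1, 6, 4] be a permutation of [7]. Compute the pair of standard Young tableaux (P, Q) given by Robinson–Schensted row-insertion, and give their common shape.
P = [1, 4, 6] / [2, 5] / [3, 7];  Q = [1, 3, 4] / [2, 6] / [5, 7];  common shape = (3, 2, 2)

Row-insert the values π_1, π_2, … into P one at a time, bumping the leftmost entry strictly greater than the inserted value down to the next row. The recording tableau Q records, in position (i, j), the step at which that cell was added to P.
  Insert 3 (step 1): P = [3];  Q = [1]
  Insert 2 (step 2): P = [2] / [3];  Q = [1] / [2]
  Insert 5 (step 3): P = [2, 5] / [3];  Q = [1, 3] / [2]
  Insert 7 (step 4): P = [2, 5, 7] / [3];  Q = [1, 3, 4] / [2]
  Insert 1 (step 5): P = [1, 5, 7] / [2] / [3];  Q = [1, 3, 4] / [2] / [5]
  Insert 6 (step 6): P = [1, 5, 6] / [2, 7] / [3];  Q = [1, 3, 4] / [2, 6] / [5]
  Insert 4 (step 7): P = [1, 4, 6] / [2, 5] / [3, 7];  Q = [1, 3, 4] / [2, 6] / [5, 7]
Final shape: (3, 2, 2).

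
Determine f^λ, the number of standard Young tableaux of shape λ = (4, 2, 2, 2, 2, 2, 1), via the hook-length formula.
# SYT of shape (4, 2, 2, 2, 2, 2, 1) = 27027

Hook-length formula: f^λ = n! / Π hook(c), product over all cells c of the Young diagram. For λ = (4, 2, 2, 2, 2, 2, 1), n = 15 boxes. Hook lengths by row (left-to-right, top-to-bottom): [10, 8, 2, 1]; [7, 5]; [6, 4]; [5, 3]; [4, 2]; [3, 1]; [1]. Product of hooks = 48384000. So f^λ = 15! / 48384000 = 1307674368000 / 48384000 = 27027.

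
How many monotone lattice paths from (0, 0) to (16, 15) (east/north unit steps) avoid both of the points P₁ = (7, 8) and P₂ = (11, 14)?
Number of paths = 208287495

Inclusion–exclusion. Total paths: C(31, 16) = 300540195. Through P₁: C(15, 7)·C(16, 9) = 73616400. Through P₂: C(25, 11)·C(6, 5) = 26744400. Since P₁ is strictly southwest of P₂, a monotone path through both must visit P₁ then P₂; paths through both = C(15, 7)·C(10, 4)·C(6, 5) = 8108100. Avoid both = 300540195 − 73616400 − 26744400 + 8108100 = 208287495.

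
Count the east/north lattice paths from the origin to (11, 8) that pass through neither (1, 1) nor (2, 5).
Number of paths = 34266

Inclusion–exclusion. Total paths: C(19, 11) = 75582. Through P₁: C(2, 1)·C(17, 10) = 38896. Through P₂: C(7, 2)·C(12, 9) = 4620. Since P₁ is strictly southwest of P₂, a monotone path through both must visit P₁ then P₂; paths through both = C(2, 1)·C(5, 1)·C(12, 9) = 2200. Avoid both = 75582 − 38896 − 4620 + 2200 = 34266.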